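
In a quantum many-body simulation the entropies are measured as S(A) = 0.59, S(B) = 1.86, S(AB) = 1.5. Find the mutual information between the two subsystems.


I(A:B) = S(A) + S(B) - S(AB)
= 0.59 + 1.86 - 1.5
= 0.9500

0.9500


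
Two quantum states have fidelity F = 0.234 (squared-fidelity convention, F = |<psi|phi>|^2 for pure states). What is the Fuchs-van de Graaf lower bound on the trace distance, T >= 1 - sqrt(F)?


Fuchs-van de Graaf (squared-fidelity convention): 1 - sqrt(F) <= T <= sqrt(1 - F).
Lower bound: T >= 1 - sqrt(F)
sqrt(F) = sqrt(0.234) = 0.4837
T >= 1 - 0.4837
T >= 0.5163

0.5163


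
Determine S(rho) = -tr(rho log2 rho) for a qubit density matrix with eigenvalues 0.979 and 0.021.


S = -p*log2(p) - (1-p)*log2(1-p)
p = 0.9790, 1-p = 0.0210
= -0.9790 * log2(0.9790) - 0.0210 * log2(0.0210)
= -(-0.0300) - (-0.1170)
= 0.1470

0.1470


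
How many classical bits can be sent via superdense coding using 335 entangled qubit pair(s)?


Superdense coding allows 2 classical bits per shared entangled pair.
335 pair(s) -> 2 * 335 = 670 classical bits

670


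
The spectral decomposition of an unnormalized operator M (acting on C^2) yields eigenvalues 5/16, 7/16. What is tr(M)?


tr(M) = sum of eigenvalues
= 5/16 + 7/16
= 12/16
= 0.7500

0.7500


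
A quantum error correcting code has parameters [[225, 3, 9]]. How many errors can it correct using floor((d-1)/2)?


Code parameters: [[225, 3, 9]], distance d = 9.
Number of correctable errors = floor((d-1)/2)
= floor((9 - 1)/2)
= floor(8/2)
= 4

4


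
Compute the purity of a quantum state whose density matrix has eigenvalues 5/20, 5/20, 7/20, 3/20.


tr(rho^2) = sum of eigenvalues squared
= (5/20)^2 + (5/20)^2 + (7/20)^2 + (3/20)^2
= (25 + 25 + 49 + 9) / 400
= 108/400
= 0.2700

0.2700


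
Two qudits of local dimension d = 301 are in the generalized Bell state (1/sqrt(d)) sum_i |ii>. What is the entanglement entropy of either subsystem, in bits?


For a maximally entangled state in d x d:
S = log2(d) = log2(301)
= 8.2336

8.2336


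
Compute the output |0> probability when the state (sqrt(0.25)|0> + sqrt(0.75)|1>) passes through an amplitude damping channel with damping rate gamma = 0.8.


For amplitude damping with parameter gamma on state sqrt(a)|0> + sqrt(b)|1>:
alpha^2 = 0.25, beta^2 = 0.75
P(|0>) = alpha^2 + gamma * beta^2
= 0.25 + 0.8 * 0.75
= 0.25 + 0.6000
= 0.8500

0.8500


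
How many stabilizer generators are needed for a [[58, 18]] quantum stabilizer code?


For an [[n,k]] stabilizer code:
Number of stabilizer generators = n - k
= 58 - 18
= 40

40


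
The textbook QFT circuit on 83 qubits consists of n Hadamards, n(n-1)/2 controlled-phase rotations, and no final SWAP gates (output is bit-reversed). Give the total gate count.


Hadamard gates: 83
Controlled rotations: n*(n-1)/2 = 83*82/2 = 3403
SWAP gates: 0 (omitted)
Total = 83 + 3403
= 3486

3486


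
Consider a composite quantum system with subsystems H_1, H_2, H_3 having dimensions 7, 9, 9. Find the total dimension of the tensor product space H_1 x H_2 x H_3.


dim(H_1 x H_2 x H_3) = 7 * 9 * 9
= 63 * 9
= 567

567


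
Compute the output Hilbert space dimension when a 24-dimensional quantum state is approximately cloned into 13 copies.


Output space = H^(tensor 13) where dim(H) = 24
dim = 24^13
= 576 (after 2 factors)
= 13824 (after 3 factors)
= 331776 (after 4 factors)
= 7962624 (after 5 factors)
= 191102976 (after 6 factors)
= 4586471424 (after 7 factors)
= 110075314176 (after 8 factors)
= 2641807540224 (after 9 factors)
= 63403380965376 (after 10 factors)
= 1521681143169024 (after 11 factors)
= 36520347436056576 (after 12 factors)
= 876488338465357824 (after 13 factors)
= 876488338465357824

876488338465357824


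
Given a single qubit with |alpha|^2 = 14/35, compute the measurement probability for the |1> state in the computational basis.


|alpha|^2 = 14/35 = 0.4000
|beta|^2 = 1 - 14/35 = 21/35 = 0.6000
P(|1>) = |beta|^2 = 0.6000

0.6000


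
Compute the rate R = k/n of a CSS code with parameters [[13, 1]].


Code rate R = k/n
= 1/13
= 0.0769

0.0769


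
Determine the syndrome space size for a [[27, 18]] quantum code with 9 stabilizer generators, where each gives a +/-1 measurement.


Each stabilizer generator gives a binary (+1 or -1) measurement outcome.
With 9 independent generators:
Total syndromes = 2^9
= 512

512


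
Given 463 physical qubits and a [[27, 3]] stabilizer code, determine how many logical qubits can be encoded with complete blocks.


Each code block uses 27 physical qubits for 3 logical qubit(s).
Number of complete blocks = floor(463 / 27) = 17
Logical qubits = 17 * 3
= 51

51


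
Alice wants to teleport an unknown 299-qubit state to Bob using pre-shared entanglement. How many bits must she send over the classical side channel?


Quantum teleportation requires 2 classical bits per qubit teleported.
299 qubit(s) -> 2 * 299 = 598 classical bits

598


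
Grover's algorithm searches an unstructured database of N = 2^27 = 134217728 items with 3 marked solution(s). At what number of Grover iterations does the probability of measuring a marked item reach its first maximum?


After j Grover iterations the success probability is P(j) = sin^2((2j+1)*theta), where sin(theta) = sqrt(k/N).
N = 2^27 = 134217728, k = 3
sin(theta) = sqrt(k/N) = 0.0001495049892
theta = arcsin(sqrt(k/N)) = 0.0001495049897 rad
P(j) reaches its first maximum when (2j+1)*theta is as close as possible to pi/2, i.e. j = round(pi/(4*theta) - 1/2).
pi/(4*theta) - 1/2 = 5252.8241
(For comparison, the common estimate pi/4 * sqrt(N/k) = 5253.3241; the exact maximiser is used here.)
Optimal iterations = 5253

5253


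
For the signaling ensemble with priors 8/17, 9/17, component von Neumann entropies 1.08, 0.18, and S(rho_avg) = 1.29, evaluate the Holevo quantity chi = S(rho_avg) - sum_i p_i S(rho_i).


chi = S(rho) - sum_i p_i * S(rho_i)
Weighted entropy = 8/17 * 1.08 + 9/17 * 0.18
= 0.6035
chi = 1.29 - 0.6035
= 0.6865

0.6865


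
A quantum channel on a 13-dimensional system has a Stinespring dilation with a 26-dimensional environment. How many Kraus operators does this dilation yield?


Tracing out the environment in an orthonormal basis {|i>_E} gives Kraus operators K_i = <i|_E U |0>_E.
Number of Kraus operators = dim(H_env) = d_env
= 26

26


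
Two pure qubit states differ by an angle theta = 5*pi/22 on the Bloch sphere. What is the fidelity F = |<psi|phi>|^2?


For states separated by angle theta on Bloch sphere:
F = cos^2(theta/2)
theta = 5*pi/22 = 0.7140
theta/2 = 0.3570
cos(theta/2) = 0.9369
F = 0.8779

0.8779


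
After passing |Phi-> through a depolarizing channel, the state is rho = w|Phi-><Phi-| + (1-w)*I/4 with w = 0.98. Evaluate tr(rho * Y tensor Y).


|Phi-> = (|00> - |11>)/sqrt(2)
For the pure Bell state, <Y_A Y_B> = +1 (Bell-state Pauli correlator).
The maximally-mixed part I/4 has tr(I/4 * P tensor P) = 0 for any traceless Pauli P.
So <Y_A Y_B>_rho = w * (+1) + (1 - w) * 0
= 0.98 * (+1)
= 0.9800

0.9800


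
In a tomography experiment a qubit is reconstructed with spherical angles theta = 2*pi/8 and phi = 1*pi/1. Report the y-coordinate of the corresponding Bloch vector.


theta = 0.7854, phi = 3.1416
r_y = sin(theta)*sin(phi) = 0.7071 * 0.0000
r_y = 0.0000

0.0000


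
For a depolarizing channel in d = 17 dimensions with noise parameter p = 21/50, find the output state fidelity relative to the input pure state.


F = (1-p) + p/d
= (1 - 0.4200) + 0.4200/17
= 0.5800 + 0.0247
= 0.6047

0.6047


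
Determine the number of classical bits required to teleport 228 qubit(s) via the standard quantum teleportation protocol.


Quantum teleportation requires 2 classical bits per qubit teleported.
228 qubit(s) -> 2 * 228 = 456 classical bits

456


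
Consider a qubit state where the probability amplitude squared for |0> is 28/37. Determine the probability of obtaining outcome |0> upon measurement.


|alpha|^2 = 28/37 = 0.7568
|beta|^2 = 1 - 28/37 = 9/37 = 0.2432
P(|0>) = |alpha|^2 = 0.7568

0.7568


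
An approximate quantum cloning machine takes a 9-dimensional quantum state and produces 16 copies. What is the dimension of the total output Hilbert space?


Output space = H^(tensor 16) where dim(H) = 9
dim = 9^16
= 81 (after 2 factors)
= 729 (after 3 factors)
= 6561 (after 4 factors)
= 59049 (after 5 factors)
= 531441 (after 6 factors)
= 4782969 (after 7 factors)
= 43046721 (after 8 factors)
= 387420489 (after 9 factors)
= 3486784401 (after 10 factors)
= 31381059609 (after 11 factors)
= 282429536481 (after 12 factors)
= 2541865828329 (after 13 factors)
= 22876792454961 (after 14 factors)
= 205891132094649 (after 15 factors)
= 1853020188851841 (after 16 factors)
= 1853020188851841

1853020188851841


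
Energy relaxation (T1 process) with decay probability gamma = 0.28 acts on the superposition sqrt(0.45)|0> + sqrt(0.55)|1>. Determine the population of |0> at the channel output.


For amplitude damping with parameter gamma on state sqrt(a)|0> + sqrt(b)|1>:
alpha^2 = 0.45, beta^2 = 0.55
P(|0>) = alpha^2 + gamma * beta^2
= 0.45 + 0.28 * 0.55
= 0.45 + 0.1540
= 0.6040

0.6040


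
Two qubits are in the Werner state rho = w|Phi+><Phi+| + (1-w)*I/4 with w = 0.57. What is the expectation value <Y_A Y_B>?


|Phi+> = (|00> + |11>)/sqrt(2)
For the pure Bell state, <Y_A Y_B> = -1 (Bell-state Pauli correlator).
The maximally-mixed part I/4 has tr(I/4 * P tensor P) = 0 for any traceless Pauli P.
So <Y_A Y_B>_rho = w * (-1) + (1 - w) * 0
= 0.57 * (-1)
= -0.5700

-0.5700


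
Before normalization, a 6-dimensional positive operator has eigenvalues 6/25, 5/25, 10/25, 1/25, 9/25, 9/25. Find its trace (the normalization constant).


tr(M) = sum of eigenvalues
= 6/25 + 5/25 + 10/25 + 1/25 + 9/25 + 9/25
= 40/25
= 1.6000

1.6000


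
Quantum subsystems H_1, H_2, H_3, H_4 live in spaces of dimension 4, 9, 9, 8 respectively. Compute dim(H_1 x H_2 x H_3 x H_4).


dim(H_1 x H_2 x H_3 x H_4) = 4 * 9 * 9 * 8
= 36 * 9 * 8
= 324 * 8
= 2592

2592


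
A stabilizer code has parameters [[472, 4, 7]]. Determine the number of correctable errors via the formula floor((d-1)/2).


Code parameters: [[472, 4, 7]], distance d = 7.
Number of correctable errors = floor((d-1)/2)
= floor((7 - 1)/2)
= floor(6/2)
= 3

3


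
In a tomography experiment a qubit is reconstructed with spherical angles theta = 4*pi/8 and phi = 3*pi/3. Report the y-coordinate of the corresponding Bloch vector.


theta = 1.5708, phi = 3.1416
r_y = sin(theta)*sin(phi) = 1.0000 * 0.0000
r_y = 0.0000

0.0000


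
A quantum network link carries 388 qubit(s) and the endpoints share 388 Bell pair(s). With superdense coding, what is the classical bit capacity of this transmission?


Superdense coding allows 2 classical bits per shared entangled pair.
388 pair(s) -> 2 * 388 = 776 classical bits

776


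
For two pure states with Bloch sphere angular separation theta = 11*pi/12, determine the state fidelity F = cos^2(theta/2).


For states separated by angle theta on Bloch sphere:
F = cos^2(theta/2)
theta = 11*pi/12 = 2.8798
theta/2 = 1.4399
cos(theta/2) = 0.1305
F = 0.0170

0.0170


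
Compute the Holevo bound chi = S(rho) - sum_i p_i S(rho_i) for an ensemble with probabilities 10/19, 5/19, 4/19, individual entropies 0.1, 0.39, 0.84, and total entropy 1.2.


chi = S(rho) - sum_i p_i * S(rho_i)
Weighted entropy = 10/19 * 0.1 + 5/19 * 0.39 + 4/19 * 0.84
= 0.3321
chi = 1.2 - 0.3321
= 0.8679

0.8679


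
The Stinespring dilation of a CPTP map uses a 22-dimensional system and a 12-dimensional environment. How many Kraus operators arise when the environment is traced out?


Tracing out the environment in an orthonormal basis {|i>_E} gives Kraus operators K_i = <i|_E U |0>_E.
Number of Kraus operators = dim(H_env) = d_env
= 12

12


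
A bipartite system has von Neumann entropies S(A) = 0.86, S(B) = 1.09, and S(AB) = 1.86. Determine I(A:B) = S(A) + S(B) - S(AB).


I(A:B) = S(A) + S(B) - S(AB)
= 0.86 + 1.09 - 1.86
= 0.0900

0.0900


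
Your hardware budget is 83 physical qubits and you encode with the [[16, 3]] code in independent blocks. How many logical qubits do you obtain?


Each code block uses 16 physical qubits for 3 logical qubit(s).
Number of complete blocks = floor(83 / 16) = 5
Logical qubits = 5 * 3
= 15

15


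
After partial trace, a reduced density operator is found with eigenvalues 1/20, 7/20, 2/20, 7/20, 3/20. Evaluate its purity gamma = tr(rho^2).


tr(rho^2) = sum of eigenvalues squared
= (1/20)^2 + (7/20)^2 + (2/20)^2 + (7/20)^2 + (3/20)^2
= (1 + 49 + 4 + 49 + 9) / 400
= 112/400
= 0.2800

0.2800


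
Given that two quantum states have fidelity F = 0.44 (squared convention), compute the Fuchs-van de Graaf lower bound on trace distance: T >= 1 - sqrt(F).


Fuchs-van de Graaf (squared-fidelity convention): 1 - sqrt(F) <= T <= sqrt(1 - F).
Lower bound: T >= 1 - sqrt(F)
sqrt(F) = sqrt(0.44) = 0.6633
T >= 1 - 0.6633
T >= 0.3367

0.3367


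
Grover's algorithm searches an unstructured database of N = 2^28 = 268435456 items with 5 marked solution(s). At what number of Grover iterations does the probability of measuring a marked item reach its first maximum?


After j Grover iterations the success probability is P(j) = sin^2((2j+1)*theta), where sin(theta) = sqrt(k/N).
N = 2^28 = 268435456, k = 5
sin(theta) = sqrt(k/N) = 0.0001364787584
theta = arcsin(sqrt(k/N)) = 0.0001364787588 rad
P(j) reaches its first maximum when (2j+1)*theta is as close as possible to pi/2, i.e. j = round(pi/(4*theta) - 1/2).
pi/(4*theta) - 1/2 = 5754.2282
(For comparison, the common estimate pi/4 * sqrt(N/k) = 5754.7282; the exact maximiser is used here.)
Optimal iterations = 5754

5754


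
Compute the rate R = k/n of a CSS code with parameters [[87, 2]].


Code rate R = k/n
= 2/87
= 0.0230

0.0230


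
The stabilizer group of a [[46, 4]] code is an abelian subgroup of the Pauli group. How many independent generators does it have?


For an [[n,k]] stabilizer code:
Number of stabilizer generators = n - k
= 46 - 4
= 42

42


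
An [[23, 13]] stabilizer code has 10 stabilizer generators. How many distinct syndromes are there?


Each stabilizer generator gives a binary (+1 or -1) measurement outcome.
With 10 independent generators:
Total syndromes = 2^10
= 1024

1024


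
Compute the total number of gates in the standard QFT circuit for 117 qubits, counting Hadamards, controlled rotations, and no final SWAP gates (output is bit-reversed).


Hadamard gates: 117
Controlled rotations: n*(n-1)/2 = 117*116/2 = 6786
SWAP gates: 0 (omitted)
Total = 117 + 6786
= 6903

6903


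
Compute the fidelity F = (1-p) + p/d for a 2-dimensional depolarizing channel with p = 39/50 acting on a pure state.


F = (1-p) + p/d
= (1 - 0.7800) + 0.7800/2
= 0.2200 + 0.3900
= 0.6100

0.6100


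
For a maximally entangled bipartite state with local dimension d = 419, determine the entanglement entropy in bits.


For a maximally entangled state in d x d:
S = log2(d) = log2(419)
= 8.7108

8.7108


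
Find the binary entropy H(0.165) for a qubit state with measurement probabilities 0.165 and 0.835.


S = -p*log2(p) - (1-p)*log2(1-p)
p = 0.1650, 1-p = 0.8350
= -0.1650 * log2(0.1650) - 0.8350 * log2(0.8350)
= -(-0.4289) - (-0.2172)
= 0.6461

0.6461


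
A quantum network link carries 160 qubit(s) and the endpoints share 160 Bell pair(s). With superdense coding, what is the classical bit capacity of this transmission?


Superdense coding allows 2 classical bits per shared entangled pair.
160 pair(s) -> 2 * 160 = 320 classical bits

320


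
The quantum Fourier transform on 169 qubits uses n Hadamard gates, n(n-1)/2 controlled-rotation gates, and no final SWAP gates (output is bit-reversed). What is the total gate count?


Hadamard gates: 169
Controlled rotations: n*(n-1)/2 = 169*168/2 = 14196
SWAP gates: 0 (omitted)
Total = 169 + 14196
= 14365

14365


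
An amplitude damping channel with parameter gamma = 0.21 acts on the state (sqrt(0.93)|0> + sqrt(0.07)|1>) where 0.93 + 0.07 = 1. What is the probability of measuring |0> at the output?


For amplitude damping with parameter gamma on state sqrt(a)|0> + sqrt(b)|1>:
alpha^2 = 0.93, beta^2 = 0.07
P(|0>) = alpha^2 + gamma * beta^2
= 0.93 + 0.21 * 0.07
= 0.93 + 0.0147
= 0.9447

0.9447


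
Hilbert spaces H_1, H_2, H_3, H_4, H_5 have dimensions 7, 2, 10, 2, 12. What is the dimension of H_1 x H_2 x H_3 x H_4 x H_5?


dim(H_1 x H_2 x H_3 x H_4 x H_5) = 7 * 2 * 10 * 2 * 12
= 14 * 10 * 2 * 12
= 140 * 2 * 12
= 280 * 12
= 3360

3360


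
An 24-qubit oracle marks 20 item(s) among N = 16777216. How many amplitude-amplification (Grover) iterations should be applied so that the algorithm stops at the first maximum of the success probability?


After j Grover iterations the success probability is P(j) = sin^2((2j+1)*theta), where sin(theta) = sqrt(k/N).
N = 2^24 = 16777216, k = 20
sin(theta) = sqrt(k/N) = 0.001091830067
theta = arcsin(sqrt(k/N)) = 0.001091830284 rad
P(j) reaches its first maximum when (2j+1)*theta is as close as possible to pi/2, i.e. j = round(pi/(4*theta) - 1/2).
pi/(4*theta) - 1/2 = 718.8409
(For comparison, the common estimate pi/4 * sqrt(N/k) = 719.3410; the exact maximiser is used here.)
Optimal iterations = 719

719


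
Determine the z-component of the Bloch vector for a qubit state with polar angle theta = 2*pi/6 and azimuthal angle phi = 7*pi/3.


theta = 1.0472, phi = 7.3304
r_z = cos(theta) = 0.5000

0.5000


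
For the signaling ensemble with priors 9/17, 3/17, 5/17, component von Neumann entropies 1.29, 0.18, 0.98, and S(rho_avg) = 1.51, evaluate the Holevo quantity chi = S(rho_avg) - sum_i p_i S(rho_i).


chi = S(rho) - sum_i p_i * S(rho_i)
Weighted entropy = 9/17 * 1.29 + 3/17 * 0.18 + 5/17 * 0.98
= 1.0029
chi = 1.51 - 1.0029
= 0.5071

0.5071


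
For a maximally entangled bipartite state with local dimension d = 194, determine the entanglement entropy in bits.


For a maximally entangled state in d x d:
S = log2(d) = log2(194)
= 7.5999

7.5999


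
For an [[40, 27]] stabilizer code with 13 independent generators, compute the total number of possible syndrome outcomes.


Each stabilizer generator gives a binary (+1 or -1) measurement outcome.
With 13 independent generators:
Total syndromes = 2^13
= 8192

8192


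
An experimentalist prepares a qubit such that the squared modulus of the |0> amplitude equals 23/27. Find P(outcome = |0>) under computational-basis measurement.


|alpha|^2 = 23/27 = 0.8519
|beta|^2 = 1 - 23/27 = 4/27 = 0.1481
P(|0>) = |alpha|^2 = 0.8519

0.8519


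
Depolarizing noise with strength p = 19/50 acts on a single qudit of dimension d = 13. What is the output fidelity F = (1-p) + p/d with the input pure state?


F = (1-p) + p/d
= (1 - 0.3800) + 0.3800/13
= 0.6200 + 0.0292
= 0.6492

0.6492


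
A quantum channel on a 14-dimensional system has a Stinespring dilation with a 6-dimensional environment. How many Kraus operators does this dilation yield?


Tracing out the environment in an orthonormal basis {|i>_E} gives Kraus operators K_i = <i|_E U |0>_E.
Number of Kraus operators = dim(H_env) = d_env
= 6

6


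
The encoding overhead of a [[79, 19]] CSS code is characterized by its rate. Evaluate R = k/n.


Code rate R = k/n
= 19/79
= 0.2405

0.2405


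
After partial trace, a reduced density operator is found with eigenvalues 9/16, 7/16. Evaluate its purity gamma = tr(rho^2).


tr(rho^2) = sum of eigenvalues squared
= (9/16)^2 + (7/16)^2
= (81 + 49) / 256
= 130/256
= 0.5078

0.5078


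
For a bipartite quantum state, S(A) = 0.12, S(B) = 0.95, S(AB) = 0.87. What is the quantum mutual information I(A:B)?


I(A:B) = S(A) + S(B) - S(AB)
= 0.12 + 0.95 - 0.87
= 0.2000

0.2000


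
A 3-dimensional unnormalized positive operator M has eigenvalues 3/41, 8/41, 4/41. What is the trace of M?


tr(M) = sum of eigenvalues
= 3/41 + 8/41 + 4/41
= 15/41
= 0.3659

0.3659


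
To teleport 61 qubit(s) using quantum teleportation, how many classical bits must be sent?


Quantum teleportation requires 2 classical bits per qubit teleported.
61 qubit(s) -> 2 * 61 = 122 classical bits

122


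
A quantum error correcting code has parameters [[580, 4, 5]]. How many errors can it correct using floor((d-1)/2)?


Code parameters: [[580, 4, 5]], distance d = 5.
Number of correctable errors = floor((d-1)/2)
= floor((5 - 1)/2)
= floor(4/2)
= 2

2


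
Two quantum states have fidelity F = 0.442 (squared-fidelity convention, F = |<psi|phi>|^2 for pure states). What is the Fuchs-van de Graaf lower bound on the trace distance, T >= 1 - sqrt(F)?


Fuchs-van de Graaf (squared-fidelity convention): 1 - sqrt(F) <= T <= sqrt(1 - F).
Lower bound: T >= 1 - sqrt(F)
sqrt(F) = sqrt(0.442) = 0.6648
T >= 1 - 0.6648
T >= 0.3352

0.3352


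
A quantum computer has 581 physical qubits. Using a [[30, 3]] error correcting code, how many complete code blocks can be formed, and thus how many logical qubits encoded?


Each code block uses 30 physical qubits for 3 logical qubit(s).
Number of complete blocks = floor(581 / 30) = 19
Logical qubits = 19 * 3
= 57

57


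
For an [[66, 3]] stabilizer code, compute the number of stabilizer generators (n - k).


For an [[n,k]] stabilizer code:
Number of stabilizer generators = n - k
= 66 - 3
= 63

63


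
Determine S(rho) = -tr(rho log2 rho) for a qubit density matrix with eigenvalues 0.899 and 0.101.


S = -p*log2(p) - (1-p)*log2(1-p)
p = 0.8990, 1-p = 0.1010
= -0.8990 * log2(0.8990) - 0.1010 * log2(0.1010)
= -(-0.1381) - (-0.3341)
= 0.4722

0.4722


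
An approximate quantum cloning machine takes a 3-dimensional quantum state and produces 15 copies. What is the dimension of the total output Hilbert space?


Output space = H^(tensor 15) where dim(H) = 3
dim = 3^15
= 9 (after 2 factors)
= 27 (after 3 factors)
= 81 (after 4 factors)
= 243 (after 5 factors)
= 729 (after 6 factors)
= 2187 (after 7 factors)
= 6561 (after 8 factors)
= 19683 (after 9 factors)
= 59049 (after 10 factors)
= 177147 (after 11 factors)
= 531441 (after 12 factors)
= 1594323 (after 13 factors)
= 4782969 (after 14 factors)
= 14348907 (after 15 factors)
= 14348907

14348907


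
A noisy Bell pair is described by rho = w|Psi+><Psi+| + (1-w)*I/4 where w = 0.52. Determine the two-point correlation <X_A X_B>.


|Psi+> = (|01> + |10>)/sqrt(2)
For the pure Bell state, <X_A X_B> = +1 (Bell-state Pauli correlator).
The maximally-mixed part I/4 has tr(I/4 * P tensor P) = 0 for any traceless Pauli P.
So <X_A X_B>_rho = w * (+1) + (1 - w) * 0
= 0.52 * (+1)
= 0.5200

0.5200


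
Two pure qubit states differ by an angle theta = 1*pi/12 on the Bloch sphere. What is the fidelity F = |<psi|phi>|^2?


For states separated by angle theta on Bloch sphere:
F = cos^2(theta/2)
theta = 1*pi/12 = 0.2618
theta/2 = 0.1309
cos(theta/2) = 0.9914
F = 0.9830

0.9830


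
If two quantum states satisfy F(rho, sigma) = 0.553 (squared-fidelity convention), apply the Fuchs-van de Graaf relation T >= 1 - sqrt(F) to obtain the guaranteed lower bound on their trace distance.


Fuchs-van de Graaf (squared-fidelity convention): 1 - sqrt(F) <= T <= sqrt(1 - F).
Lower bound: T >= 1 - sqrt(F)
sqrt(F) = sqrt(0.553) = 0.7436
T >= 1 - 0.7436
T >= 0.2564

0.2564


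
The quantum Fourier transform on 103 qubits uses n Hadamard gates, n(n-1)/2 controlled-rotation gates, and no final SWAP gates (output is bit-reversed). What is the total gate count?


Hadamard gates: 103
Controlled rotations: n*(n-1)/2 = 103*102/2 = 5253
SWAP gates: 0 (omitted)
Total = 103 + 5253
= 5356

5356


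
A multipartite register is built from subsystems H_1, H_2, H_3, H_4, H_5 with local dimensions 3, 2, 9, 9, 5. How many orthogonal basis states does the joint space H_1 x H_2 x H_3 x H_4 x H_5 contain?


dim(H_1 x H_2 x H_3 x H_4 x H_5) = 3 * 2 * 9 * 9 * 5
= 6 * 9 * 9 * 5
= 54 * 9 * 5
= 486 * 5
= 2430

2430


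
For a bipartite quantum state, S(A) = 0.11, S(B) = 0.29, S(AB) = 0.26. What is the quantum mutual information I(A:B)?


I(A:B) = S(A) + S(B) - S(AB)
= 0.11 + 0.29 - 0.26
= 0.1400

0.1400


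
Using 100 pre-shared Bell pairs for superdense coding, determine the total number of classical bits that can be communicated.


Superdense coding allows 2 classical bits per shared entangled pair.
100 pair(s) -> 2 * 100 = 200 classical bits

200


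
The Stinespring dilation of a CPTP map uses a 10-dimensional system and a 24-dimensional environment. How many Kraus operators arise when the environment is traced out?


Tracing out the environment in an orthonormal basis {|i>_E} gives Kraus operators K_i = <i|_E U |0>_E.
Number of Kraus operators = dim(H_env) = d_env
= 24

24


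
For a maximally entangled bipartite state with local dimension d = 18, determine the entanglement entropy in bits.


For a maximally entangled state in d x d:
S = log2(d) = log2(18)
= 4.1699

4.1699


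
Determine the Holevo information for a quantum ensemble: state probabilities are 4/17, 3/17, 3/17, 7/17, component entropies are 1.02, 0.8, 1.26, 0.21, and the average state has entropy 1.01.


chi = S(rho) - sum_i p_i * S(rho_i)
Weighted entropy = 4/17 * 1.02 + 3/17 * 0.8 + 3/17 * 1.26 + 7/17 * 0.21
= 0.6900
chi = 1.01 - 0.6900
= 0.3200

0.3200


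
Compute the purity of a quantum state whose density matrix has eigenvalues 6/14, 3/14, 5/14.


tr(rho^2) = sum of eigenvalues squared
= (6/14)^2 + (3/14)^2 + (5/14)^2
= (36 + 9 + 25) / 196
= 70/196
= 0.3571

0.3571


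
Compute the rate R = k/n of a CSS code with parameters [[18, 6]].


Code rate R = k/n
= 6/18
= 0.3333

0.3333


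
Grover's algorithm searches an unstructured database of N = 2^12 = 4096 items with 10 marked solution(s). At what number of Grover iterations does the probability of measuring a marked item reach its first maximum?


After j Grover iterations the success probability is P(j) = sin^2((2j+1)*theta), where sin(theta) = sqrt(k/N).
N = 2^12 = 4096, k = 10
sin(theta) = sqrt(k/N) = 0.04941058844
theta = arcsin(sqrt(k/N)) = 0.04943071578 rad
P(j) reaches its first maximum when (2j+1)*theta is as close as possible to pi/2, i.e. j = round(pi/(4*theta) - 1/2).
pi/(4*theta) - 1/2 = 15.3889
(For comparison, the common estimate pi/4 * sqrt(N/k) = 15.8953; the exact maximiser is used here.)
Optimal iterations = 15

15


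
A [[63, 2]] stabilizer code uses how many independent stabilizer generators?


For an [[n,k]] stabilizer code:
Number of stabilizer generators = n - k
= 63 - 2
= 61

61


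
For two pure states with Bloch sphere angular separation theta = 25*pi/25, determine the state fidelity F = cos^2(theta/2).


For states separated by angle theta on Bloch sphere:
F = cos^2(theta/2)
theta = 25*pi/25 = 3.1416
theta/2 = 1.5708
cos(theta/2) = 0.0000
F = 0.0000

0.0000


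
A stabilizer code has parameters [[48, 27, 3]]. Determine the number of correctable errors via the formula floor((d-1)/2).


Code parameters: [[48, 27, 3]], distance d = 3.
Number of correctable errors = floor((d-1)/2)
= floor((3 - 1)/2)
= floor(2/2)
= 1

1


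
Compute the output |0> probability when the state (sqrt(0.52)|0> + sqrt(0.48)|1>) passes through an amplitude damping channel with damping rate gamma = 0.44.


For amplitude damping with parameter gamma on state sqrt(a)|0> + sqrt(b)|1>:
alpha^2 = 0.52, beta^2 = 0.48
P(|0>) = alpha^2 + gamma * beta^2
= 0.52 + 0.44 * 0.48
= 0.52 + 0.2112
= 0.7312

0.7312


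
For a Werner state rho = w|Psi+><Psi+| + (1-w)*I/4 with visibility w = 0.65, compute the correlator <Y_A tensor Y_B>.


|Psi+> = (|01> + |10>)/sqrt(2)
For the pure Bell state, <Y_A Y_B> = +1 (Bell-state Pauli correlator).
The maximally-mixed part I/4 has tr(I/4 * P tensor P) = 0 for any traceless Pauli P.
So <Y_A Y_B>_rho = w * (+1) + (1 - w) * 0
= 0.65 * (+1)
= 0.6500

0.6500


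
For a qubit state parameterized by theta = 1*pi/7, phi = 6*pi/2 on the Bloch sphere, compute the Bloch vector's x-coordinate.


theta = 0.4488, phi = 9.4248
r_x = sin(theta)*cos(phi) = 0.4339 * -1.0000
r_x = -0.4339

-0.4339


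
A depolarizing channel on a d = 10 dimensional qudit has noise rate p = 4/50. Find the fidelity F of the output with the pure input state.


F = (1-p) + p/d
= (1 - 0.0800) + 0.0800/10
= 0.9200 + 0.0080
= 0.9280

0.9280


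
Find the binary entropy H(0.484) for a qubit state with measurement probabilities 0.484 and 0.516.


S = -p*log2(p) - (1-p)*log2(1-p)
p = 0.4840, 1-p = 0.5160
= -0.4840 * log2(0.4840) - 0.5160 * log2(0.5160)
= -(-0.5067) - (-0.4926)
= 0.9993

0.9993


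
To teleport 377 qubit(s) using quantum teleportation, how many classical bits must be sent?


Quantum teleportation requires 2 classical bits per qubit teleported.
377 qubit(s) -> 2 * 377 = 754 classical bits

754


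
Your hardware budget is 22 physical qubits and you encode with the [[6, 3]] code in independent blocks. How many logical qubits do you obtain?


Each code block uses 6 physical qubits for 3 logical qubit(s).
Number of complete blocks = floor(22 / 6) = 3
Logical qubits = 3 * 3
= 9

9


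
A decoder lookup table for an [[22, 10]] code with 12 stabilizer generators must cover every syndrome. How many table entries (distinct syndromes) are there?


Each stabilizer generator gives a binary (+1 or -1) measurement outcome.
With 12 independent generators:
Total syndromes = 2^12
= 4096

4096


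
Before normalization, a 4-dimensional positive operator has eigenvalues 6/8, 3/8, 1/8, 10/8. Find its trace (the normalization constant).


tr(M) = sum of eigenvalues
= 6/8 + 3/8 + 1/8 + 10/8
= 20/8
= 2.5000

2.5000


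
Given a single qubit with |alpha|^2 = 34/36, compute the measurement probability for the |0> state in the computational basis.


|alpha|^2 = 34/36 = 0.9444
|beta|^2 = 1 - 34/36 = 2/36 = 0.0556
P(|0>) = |alpha|^2 = 0.9444

0.9444


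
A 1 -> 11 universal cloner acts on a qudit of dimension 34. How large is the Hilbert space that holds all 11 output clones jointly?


Output space = H^(tensor 11) where dim(H) = 34
dim = 34^11
= 1156 (after 2 factors)
= 39304 (after 3 factors)
= 1336336 (after 4 factors)
= 45435424 (after 5 factors)
= 1544804416 (after 6 factors)
= 52523350144 (after 7 factors)
= 1785793904896 (after 8 factors)
= 60716992766464 (after 9 factors)
= 2064377754059776 (after 10 factors)
= 70188843638032384 (after 11 factors)
= 70188843638032384

70188843638032384


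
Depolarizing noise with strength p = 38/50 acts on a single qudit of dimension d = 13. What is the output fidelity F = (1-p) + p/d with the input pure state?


F = (1-p) + p/d
= (1 - 0.7600) + 0.7600/13
= 0.2400 + 0.0585
= 0.2985

0.2985


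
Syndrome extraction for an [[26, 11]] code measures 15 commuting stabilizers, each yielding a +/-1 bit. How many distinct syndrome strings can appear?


Each stabilizer generator gives a binary (+1 or -1) measurement outcome.
With 15 independent generators:
Total syndromes = 2^15
= 32768

32768


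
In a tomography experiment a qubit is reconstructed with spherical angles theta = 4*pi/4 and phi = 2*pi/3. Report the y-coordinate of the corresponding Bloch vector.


theta = 3.1416, phi = 2.0944
r_y = sin(theta)*sin(phi) = 0.0000 * 0.8660
r_y = 0.0000

0.0000


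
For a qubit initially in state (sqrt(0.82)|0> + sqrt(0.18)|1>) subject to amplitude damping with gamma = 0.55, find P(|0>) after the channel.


For amplitude damping with parameter gamma on state sqrt(a)|0> + sqrt(b)|1>:
alpha^2 = 0.82, beta^2 = 0.18
P(|0>) = alpha^2 + gamma * beta^2
= 0.82 + 0.55 * 0.18
= 0.82 + 0.0990
= 0.9190

0.9190


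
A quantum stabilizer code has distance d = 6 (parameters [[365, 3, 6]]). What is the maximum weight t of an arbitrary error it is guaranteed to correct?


Code parameters: [[365, 3, 6]], distance d = 6.
Number of correctable errors = floor((d-1)/2)
= floor((6 - 1)/2)
= floor(5/2)
= 2

2


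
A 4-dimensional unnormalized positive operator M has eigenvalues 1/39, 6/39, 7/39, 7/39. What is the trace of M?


tr(M) = sum of eigenvalues
= 1/39 + 6/39 + 7/39 + 7/39
= 21/39
= 0.5385

0.5385


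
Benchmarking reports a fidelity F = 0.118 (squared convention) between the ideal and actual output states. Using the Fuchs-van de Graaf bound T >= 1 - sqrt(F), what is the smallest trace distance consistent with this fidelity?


Fuchs-van de Graaf (squared-fidelity convention): 1 - sqrt(F) <= T <= sqrt(1 - F).
Lower bound: T >= 1 - sqrt(F)
sqrt(F) = sqrt(0.118) = 0.3435
T >= 1 - 0.3435
T >= 0.6565

0.6565


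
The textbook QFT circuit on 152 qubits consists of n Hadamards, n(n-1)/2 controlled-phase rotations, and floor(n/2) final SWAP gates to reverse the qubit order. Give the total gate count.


Hadamard gates: 152
Controlled rotations: n*(n-1)/2 = 152*151/2 = 11476
SWAP gates: floor(n/2) = floor(152/2) = 76
Total = 152 + 11476 + 76
= 11704

11704


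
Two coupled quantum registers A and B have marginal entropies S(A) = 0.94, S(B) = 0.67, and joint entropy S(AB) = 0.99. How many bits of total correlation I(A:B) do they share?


I(A:B) = S(A) + S(B) - S(AB)
= 0.94 + 0.67 - 0.99
= 0.6200

0.6200


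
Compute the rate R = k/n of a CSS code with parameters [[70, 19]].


Code rate R = k/n
= 19/70
= 0.2714

0.2714


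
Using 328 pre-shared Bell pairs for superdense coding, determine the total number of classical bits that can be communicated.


Superdense coding allows 2 classical bits per shared entangled pair.
328 pair(s) -> 2 * 328 = 656 classical bits

656


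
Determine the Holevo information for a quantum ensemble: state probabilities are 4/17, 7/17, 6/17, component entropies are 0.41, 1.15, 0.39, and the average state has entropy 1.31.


chi = S(rho) - sum_i p_i * S(rho_i)
Weighted entropy = 4/17 * 0.41 + 7/17 * 1.15 + 6/17 * 0.39
= 0.7076
chi = 1.31 - 0.7076
= 0.6024

0.6024


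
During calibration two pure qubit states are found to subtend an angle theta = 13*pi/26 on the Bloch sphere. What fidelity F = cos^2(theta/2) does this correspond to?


For states separated by angle theta on Bloch sphere:
F = cos^2(theta/2)
theta = 13*pi/26 = 1.5708
theta/2 = 0.7854
cos(theta/2) = 0.7071
F = 0.5000

0.5000


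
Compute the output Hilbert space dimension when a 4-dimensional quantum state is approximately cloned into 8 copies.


Output space = H^(tensor 8) where dim(H) = 4
dim = 4^8
= 16 (after 2 factors)
= 64 (after 3 factors)
= 256 (after 4 factors)
= 1024 (after 5 factors)
= 4096 (after 6 factors)
= 16384 (after 7 factors)
= 65536 (after 8 factors)
= 65536

65536


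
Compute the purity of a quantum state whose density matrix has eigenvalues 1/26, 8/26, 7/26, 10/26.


tr(rho^2) = sum of eigenvalues squared
= (1/26)^2 + (8/26)^2 + (7/26)^2 + (10/26)^2
= (1 + 64 + 49 + 100) / 676
= 214/676
= 0.3166

0.3166


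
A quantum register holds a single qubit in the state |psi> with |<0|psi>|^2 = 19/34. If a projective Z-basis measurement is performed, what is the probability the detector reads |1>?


|alpha|^2 = 19/34 = 0.5588
|beta|^2 = 1 - 19/34 = 15/34 = 0.4412
P(|1>) = |beta|^2 = 0.4412

0.4412


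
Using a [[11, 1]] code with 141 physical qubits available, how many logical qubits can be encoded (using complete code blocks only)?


Each code block uses 11 physical qubits for 1 logical qubit(s).
Number of complete blocks = floor(141 / 11) = 12
Logical qubits = 12 * 1
= 12

12


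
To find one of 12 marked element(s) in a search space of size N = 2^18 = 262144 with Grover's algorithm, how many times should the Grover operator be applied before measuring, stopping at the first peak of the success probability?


After j Grover iterations the success probability is P(j) = sin^2((2j+1)*theta), where sin(theta) = sqrt(k/N).
N = 2^18 = 262144, k = 12
sin(theta) = sqrt(k/N) = 0.006765823467
theta = arcsin(sqrt(k/N)) = 0.006765875087 rad
P(j) reaches its first maximum when (2j+1)*theta is as close as possible to pi/2, i.e. j = round(pi/(4*theta) - 1/2).
pi/(4*theta) - 1/2 = 115.5823
(For comparison, the common estimate pi/4 * sqrt(N/k) = 116.0832; the exact maximiser is used here.)
Optimal iterations = 116

116


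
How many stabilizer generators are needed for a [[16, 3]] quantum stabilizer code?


For an [[n,k]] stabilizer code:
Number of stabilizer generators = n - k
= 16 - 3
= 13

13


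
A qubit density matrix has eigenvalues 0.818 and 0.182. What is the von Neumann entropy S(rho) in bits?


S = -p*log2(p) - (1-p)*log2(1-p)
p = 0.8180, 1-p = 0.1820
= -0.8180 * log2(0.8180) - 0.1820 * log2(0.1820)
= -(-0.2371) - (-0.4474)
= 0.6844

0.6844


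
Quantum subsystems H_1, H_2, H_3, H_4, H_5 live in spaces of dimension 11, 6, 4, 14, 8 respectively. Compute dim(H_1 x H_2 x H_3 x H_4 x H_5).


dim(H_1 x H_2 x H_3 x H_4 x H_5) = 11 * 6 * 4 * 14 * 8
= 66 * 4 * 14 * 8
= 264 * 14 * 8
= 3696 * 8
= 29568

29568


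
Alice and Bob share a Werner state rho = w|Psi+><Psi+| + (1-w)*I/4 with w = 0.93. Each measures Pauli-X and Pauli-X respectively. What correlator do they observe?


|Psi+> = (|01> + |10>)/sqrt(2)
For the pure Bell state, <X_A X_B> = +1 (Bell-state Pauli correlator).
The maximally-mixed part I/4 has tr(I/4 * P tensor P) = 0 for any traceless Pauli P.
So <X_A X_B>_rho = w * (+1) + (1 - w) * 0
= 0.93 * (+1)
= 0.9300

0.9300


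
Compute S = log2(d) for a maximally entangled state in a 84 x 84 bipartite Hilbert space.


For a maximally entangled state in d x d:
S = log2(d) = log2(84)
= 6.3923

6.3923


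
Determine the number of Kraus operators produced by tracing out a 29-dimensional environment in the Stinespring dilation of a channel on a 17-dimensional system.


Tracing out the environment in an orthonormal basis {|i>_E} gives Kraus operators K_i = <i|_E U |0>_E.
Number of Kraus operators = dim(H_env) = d_env
= 29

29


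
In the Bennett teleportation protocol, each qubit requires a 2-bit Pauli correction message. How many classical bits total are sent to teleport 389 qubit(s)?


Quantum teleportation requires 2 classical bits per qubit teleported.
389 qubit(s) -> 2 * 389 = 778 classical bits

778


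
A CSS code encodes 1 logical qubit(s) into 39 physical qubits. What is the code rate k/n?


Code rate R = k/n
= 1/39
= 0.0256

0.0256


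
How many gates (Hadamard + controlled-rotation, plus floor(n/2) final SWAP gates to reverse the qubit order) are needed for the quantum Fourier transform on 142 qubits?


Hadamard gates: 142
Controlled rotations: n*(n-1)/2 = 142*141/2 = 10011
SWAP gates: floor(n/2) = floor(142/2) = 71
Total = 142 + 10011 + 71
= 10224

10224


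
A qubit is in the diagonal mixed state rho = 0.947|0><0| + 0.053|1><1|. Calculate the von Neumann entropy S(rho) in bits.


S = -p*log2(p) - (1-p)*log2(1-p)
p = 0.9470, 1-p = 0.0530
= -0.9470 * log2(0.9470) - 0.0530 * log2(0.0530)
= -(-0.0744) - (-0.2246)
= 0.2990

0.2990


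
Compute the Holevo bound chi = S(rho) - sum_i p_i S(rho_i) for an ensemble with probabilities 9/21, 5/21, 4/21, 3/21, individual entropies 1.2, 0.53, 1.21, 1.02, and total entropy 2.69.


chi = S(rho) - sum_i p_i * S(rho_i)
Weighted entropy = 9/21 * 1.2 + 5/21 * 0.53 + 4/21 * 1.21 + 3/21 * 1.02
= 1.0167
chi = 2.69 - 1.0167
= 1.6733

1.6733


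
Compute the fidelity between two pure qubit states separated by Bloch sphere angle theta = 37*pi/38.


For states separated by angle theta on Bloch sphere:
F = cos^2(theta/2)
theta = 37*pi/38 = 3.0589
theta/2 = 1.5295
cos(theta/2) = 0.0413
F = 0.0017

0.0017


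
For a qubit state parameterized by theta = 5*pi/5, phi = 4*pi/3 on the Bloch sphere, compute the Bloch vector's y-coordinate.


theta = 3.1416, phi = 4.1888
r_y = sin(theta)*sin(phi) = 0.0000 * -0.8660
r_y = 0.0000

0.0000


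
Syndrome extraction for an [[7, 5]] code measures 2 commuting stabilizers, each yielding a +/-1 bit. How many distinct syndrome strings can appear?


Each stabilizer generator gives a binary (+1 or -1) measurement outcome.
With 2 independent generators:
Total syndromes = 2^2
= 4

4
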